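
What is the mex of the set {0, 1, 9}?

2

The values 0, 1 are all present; 2 is the first non-negative integer missing from the set.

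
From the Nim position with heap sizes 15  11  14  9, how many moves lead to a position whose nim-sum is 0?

3

Compute the nim-sum pairwise:
15 XOR 11 = 4
4 XOR 14 = 10
10 XOR 9 = 3
The overall nim-sum is X = 3. A heap of size p has a winning move iff p XOR X < p (reduce it to p XOR X).
  15: 15 XOR 3 = 12 < 15 — winning move (to 12).
  11: 11 XOR 3 = 8 < 11 — winning move (to 8).
  14: 14 XOR 3 = 13 < 14 — winning move (to 13).
  9: 9 XOR 3 = 10 ≥ 9 — no move.
That gives 3 winning moves.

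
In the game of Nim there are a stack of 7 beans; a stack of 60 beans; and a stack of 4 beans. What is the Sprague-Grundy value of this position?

63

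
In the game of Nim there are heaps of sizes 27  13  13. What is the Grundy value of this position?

Nim-sum: 27 ^ 13 ^ 13 = 27.

27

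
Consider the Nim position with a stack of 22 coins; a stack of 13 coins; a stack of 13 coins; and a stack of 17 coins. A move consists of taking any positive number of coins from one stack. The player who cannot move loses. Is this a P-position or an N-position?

N-position

Nim-sum: 22 ^ 13 ^ 13 ^ 17 = 7.
The nim-sum is 7 ≠ 0, so this is an N-position: the player to move can win.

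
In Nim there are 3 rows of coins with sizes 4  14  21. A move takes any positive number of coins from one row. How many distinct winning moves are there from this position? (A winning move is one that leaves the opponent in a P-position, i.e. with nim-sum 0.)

Nim-sum: 4 ⊕ 14 ⊕ 21 = 31.
The overall nim-sum is X = 31. A row of size p has a winning move iff p XOR X < p (reduce it to p XOR X).
  4: 4 XOR 31 = 27 ≥ 4 — no move.
  14: 14 XOR 31 = 17 ≥ 14 — no move.
  21: 21 XOR 31 = 10 < 21 — winning move (to 10).
That gives 1 winning move.

1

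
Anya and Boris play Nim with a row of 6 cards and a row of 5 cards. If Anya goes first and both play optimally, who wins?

Anya wins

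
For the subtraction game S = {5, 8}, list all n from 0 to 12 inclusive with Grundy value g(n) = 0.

0, 1, 2, 3, 4

Build the Grundy sequence with g(k) = mex{g(k−s) : s ∈ {5, 8}, s ≤ k}:
g(0) = mex{} = 0
g(1) = mex{} = 0
g(2) = mex{} = 0
g(3) = mex{} = 0
g(4) = mex{} = 0
g(5) = mex{0} = 1
g(6) = mex{0} = 1
g(7) = mex{0} = 1
g(8) = mex{0} = 1
g(9) = mex{0} = 1
g(10) = mex{0,1} = 2
g(11) = mex{0,1} = 2
g(12) = mex{0,1} = 2
The P-positions (g = 0) in 0..12 are 0, 1, 2, 3, 4.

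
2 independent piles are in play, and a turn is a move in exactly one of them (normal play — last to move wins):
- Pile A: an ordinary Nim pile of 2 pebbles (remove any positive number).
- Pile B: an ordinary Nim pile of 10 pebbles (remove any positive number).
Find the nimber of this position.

Pile A is a plain Nim pile of size 2, so its Grundy value is 2.
Pile B is a plain Nim pile of size 10, so its Grundy value is 10.
By the Sprague-Grundy theorem, the Grundy value of a sum of independent games is the XOR of the component values.
Combined value = 2 ⊕ 10 = 8.

8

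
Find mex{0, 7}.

1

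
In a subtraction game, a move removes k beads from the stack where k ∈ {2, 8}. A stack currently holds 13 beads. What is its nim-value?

1

Compute g(0), g(1), … for moves {2, 8}:
k:     0  1  2  3  4  5  6  7  8  9 10 11 12 13
g(k):  0  0  1  1  0  0  1  1  2  2  0  0  1  1
So g(13) = 1.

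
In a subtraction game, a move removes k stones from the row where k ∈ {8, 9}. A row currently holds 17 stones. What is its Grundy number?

Compute g(0), g(1), … for moves {8, 9}:
k:     0  1  2  3  4  5  6  7  8  9 10 11 12 13 14 15 16 17
g(k):  0  0  0  0  0  0  0  0  1  1  1  1  1  1  1  1  2  0
So g(17) = 0.

0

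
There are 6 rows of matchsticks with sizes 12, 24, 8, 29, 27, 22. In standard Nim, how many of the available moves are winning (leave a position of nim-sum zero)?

5

Nim-sum: 12 ⊕ 24 ⊕ 8 ⊕ 29 ⊕ 27 ⊕ 22 = 12.
The overall nim-sum is X = 12. A row of size p has a winning move iff p XOR X < p (reduce it to p XOR X).
  12: 12 XOR 12 = 0 < 12 — winning move (to 0).
  24: 24 XOR 12 = 20 < 24 — winning move (to 20).
  8: 8 XOR 12 = 4 < 8 — winning move (to 4).
  29: 29 XOR 12 = 17 < 29 — winning move (to 17).
  27: 27 XOR 12 = 23 < 27 — winning move (to 23).
  22: 22 XOR 12 = 26 ≥ 22 — no move.
That gives 5 winning moves.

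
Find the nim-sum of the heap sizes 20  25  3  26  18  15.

9

Write each in binary and XOR column by column:
  10100  (20)
  11001  (25)
  00011  (3)
  11010  (26)
  10010  (18)
  01111  (15)
  -----
  01001  (9)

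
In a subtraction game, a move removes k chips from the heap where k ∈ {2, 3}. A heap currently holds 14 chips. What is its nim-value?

Grundy values for subtraction set {2, 3}:
k:     0  1  2  3  4  5  6  7  8  9 10 11 12 13 14
g(k):  0  0  1  1  2  0  0  1  1  2  0  0  1  1  2
So g(14) = 2.

2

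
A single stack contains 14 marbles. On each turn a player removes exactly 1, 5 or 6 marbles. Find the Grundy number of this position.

1

Grundy values for subtraction set {1, 5, 6}:
g(0) = mex{} = 0
g(1) = mex{0} = 1
g(2) = mex{1} = 0
g(3) = mex{0} = 1
g(4) = mex{1} = 0
g(5) = mex{0} = 1
g(6) = mex{0,1} = 2
g(7) = mex{0,1,2} = 3
g(8) = mex{0,1,3} = 2
g(9) = mex{0,1,2} = 3
g(10) = mex{0,1,3} = 2
g(11) = mex{1,2} = 0
g(12) = mex{0,2,3} = 1
g(13) = mex{1,2,3} = 0
g(14) = mex{0,2,3} = 1
So g(14) = 1.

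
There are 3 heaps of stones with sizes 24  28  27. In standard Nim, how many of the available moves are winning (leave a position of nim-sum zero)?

Compute the nim-sum pairwise:
24 XOR 28 = 4
4 XOR 27 = 31
The overall nim-sum is X = 31. A heap of size p has a winning move iff p XOR X < p (reduce it to p XOR X).
  24: 24 XOR 31 = 7 < 24 — winning move (to 7).
  28: 28 XOR 31 = 3 < 28 — winning move (to 3).
  27: 27 XOR 31 = 4 < 27 — winning move (to 4).
That gives 3 winning moves.

3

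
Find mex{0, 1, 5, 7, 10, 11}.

The values 0, 1 are all present; 2 is the first non-negative integer missing from the set.

2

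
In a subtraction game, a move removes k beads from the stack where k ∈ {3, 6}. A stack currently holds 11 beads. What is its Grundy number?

0

Grundy values for subtraction set {3, 6}:
k:     0  1  2  3  4  5  6  7  8  9 10 11
g(k):  0  0  0  1  1  1  2  2  2  0  0  0
So g(11) = 0.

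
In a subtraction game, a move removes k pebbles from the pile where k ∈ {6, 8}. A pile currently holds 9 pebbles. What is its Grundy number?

1

Grundy values for subtraction set {6, 8}:
k:     0  1  2  3  4  5  6  7  8  9
g(k):  0  0  0  0  0  0  1  1  1  1
So g(9) = 1.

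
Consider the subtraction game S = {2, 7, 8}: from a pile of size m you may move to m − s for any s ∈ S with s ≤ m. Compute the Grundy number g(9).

2

Compute g(0), g(1), … for moves {2, 7, 8}:
k:     0  1  2  3  4  5  6  7  8  9
g(k):  0  0  1  1  0  0  1  1  2  2
So g(9) = 2.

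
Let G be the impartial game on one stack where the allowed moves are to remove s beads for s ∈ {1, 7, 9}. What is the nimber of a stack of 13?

1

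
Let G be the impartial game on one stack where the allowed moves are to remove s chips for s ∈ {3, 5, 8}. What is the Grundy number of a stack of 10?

3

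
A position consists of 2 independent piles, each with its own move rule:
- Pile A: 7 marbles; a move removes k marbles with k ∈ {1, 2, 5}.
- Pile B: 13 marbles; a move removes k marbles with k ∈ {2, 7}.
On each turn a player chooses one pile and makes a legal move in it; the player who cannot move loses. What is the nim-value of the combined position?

1

Grundy values for pile A (subtraction set {1, 2, 5}):
g(0) = mex{} = 0
g(1) = mex{0} = 1
g(2) = mex{0,1} = 2
g(3) = mex{1,2} = 0
g(4) = mex{0,2} = 1
g(5) = mex{0,1} = 2
g(6) = mex{1,2} = 0
g(7) = mex{0,2} = 1
So g(7) = 1.
For pile B, compute g(0), g(1), … with moves {2, 7}:
g(0) = mex{} = 0
g(1) = mex{} = 0
g(2) = mex{0} = 1
g(3) = mex{0} = 1
g(4) = mex{1} = 0
g(5) = mex{1} = 0
g(6) = mex{0} = 1
g(7) = mex{0} = 1
g(8) = mex{0,1} = 2
g(9) = mex{1} = 0
g(10) = mex{1,2} = 0
g(11) = mex{0} = 1
g(12) = mex{0} = 1
g(13) = mex{1} = 0
So g(13) = 0.
By the Sprague-Grundy theorem, the Grundy value of a sum of independent games is the XOR of the component values.
Combined value = 1 XOR 0 = 1.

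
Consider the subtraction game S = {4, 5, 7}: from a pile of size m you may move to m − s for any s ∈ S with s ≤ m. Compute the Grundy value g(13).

Build the Grundy sequence with g(k) = mex{g(k−s) : s ∈ {4, 5, 7}, s ≤ k}:
g(0) = mex{} = 0
g(1) = mex{} = 0
g(2) = mex{} = 0
g(3) = mex{} = 0
g(4) = mex{0} = 1
g(5) = mex{0} = 1
g(6) = mex{0} = 1
g(7) = mex{0} = 1
g(8) = mex{0,1} = 2
g(9) = mex{0,1} = 2
g(10) = mex{0,1} = 2
g(11) = mex{1} = 0
g(12) = mex{1,2} = 0
g(13) = mex{1,2} = 0
So g(13) = 0.

0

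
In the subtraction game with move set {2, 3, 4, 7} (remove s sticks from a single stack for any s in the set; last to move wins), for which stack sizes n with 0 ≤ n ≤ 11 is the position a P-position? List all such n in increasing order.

0, 1, 6, 11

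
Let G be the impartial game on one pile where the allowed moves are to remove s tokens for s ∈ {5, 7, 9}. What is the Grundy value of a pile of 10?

2

Build the Grundy sequence with g(k) = mex{g(k−s) : s ∈ {5, 7, 9}, s ≤ k}:
k:     0  1  2  3  4  5  6  7  8  9 10
g(k):  0  0  0  0  0  1  1  1  1  1  2
So g(10) = 2.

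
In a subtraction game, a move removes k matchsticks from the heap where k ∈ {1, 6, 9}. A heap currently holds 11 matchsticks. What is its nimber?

Compute g(0), g(1), … for moves {1, 6, 9}:
g(0) = mex{} = 0
g(1) = mex{0} = 1
g(2) = mex{1} = 0
g(3) = mex{0} = 1
g(4) = mex{1} = 0
g(5) = mex{0} = 1
g(6) = mex{0,1} = 2
g(7) = mex{1,2} = 0
g(8) = mex{0} = 1
g(9) = mex{0,1} = 2
g(10) = mex{0,1,2} = 3
g(11) = mex{0,1,3} = 2
So g(11) = 2.

2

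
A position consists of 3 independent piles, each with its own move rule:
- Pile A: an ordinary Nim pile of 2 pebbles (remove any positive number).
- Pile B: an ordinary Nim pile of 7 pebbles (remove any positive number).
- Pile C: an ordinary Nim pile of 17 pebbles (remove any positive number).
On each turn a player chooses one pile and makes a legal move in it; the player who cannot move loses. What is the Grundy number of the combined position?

Pile A is a plain Nim pile of size 2, so its Grundy value is 2.
Pile B is a plain Nim pile of size 7, so its Grundy value is 7.
Pile C is a plain Nim pile of size 17, so its Grundy value is 17.
The value of a disjunctive sum is the nim-sum of the parts.
Combined value = 2 ⊕ 7 ⊕ 17 = 20.

20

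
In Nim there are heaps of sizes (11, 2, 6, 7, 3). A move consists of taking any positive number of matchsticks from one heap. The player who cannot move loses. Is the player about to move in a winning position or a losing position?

Write each in binary and XOR column by column:
  1011  (11)
  0010  (2)
  0110  (6)
  0111  (7)
  0011  (3)
  ----
  1011  (11)
The nim-sum is 11 ≠ 0, so this is an N-position: the player to move can win.

Winning position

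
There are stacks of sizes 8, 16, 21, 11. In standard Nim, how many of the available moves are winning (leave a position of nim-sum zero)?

1

Write each in binary and XOR column by column:
  01000  (8)
  10000  (16)
  10101  (21)
  01011  (11)
  -----
  00110  (6)
The overall nim-sum is X = 6. A stack of size p has a winning move iff p XOR X < p (reduce it to p XOR X).
  8: 8 XOR 6 = 14 ≥ 8 — no move.
  16: 16 XOR 6 = 22 ≥ 16 — no move.
  21: 21 XOR 6 = 19 < 21 — winning move (to 19).
  11: 11 XOR 6 = 13 ≥ 11 — no move.
That gives 1 winning move.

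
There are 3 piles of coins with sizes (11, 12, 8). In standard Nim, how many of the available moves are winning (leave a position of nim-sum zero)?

Bitwise XOR of the heap sizes:
  1011  (11)
  1100  (12)
  1000  (8)
  ----
  1111  (15)
The overall nim-sum is X = 15. A pile of size p has a winning move iff p XOR X < p (reduce it to p XOR X).
  11: 11 XOR 15 = 4 < 11 — winning move (to 4).
  12: 12 XOR 15 = 3 < 12 — winning move (to 3).
  8: 8 XOR 15 = 7 < 8 — winning move (to 7).
That gives 3 winning moves.

3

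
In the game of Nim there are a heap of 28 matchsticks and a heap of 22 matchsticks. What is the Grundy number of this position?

Compute the nim-sum pairwise:
28 XOR 22 = 10

10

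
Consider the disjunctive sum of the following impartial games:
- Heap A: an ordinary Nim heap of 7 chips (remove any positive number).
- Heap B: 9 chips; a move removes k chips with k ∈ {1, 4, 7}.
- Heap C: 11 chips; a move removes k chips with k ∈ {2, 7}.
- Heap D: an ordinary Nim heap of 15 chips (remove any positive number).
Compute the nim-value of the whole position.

Heap A is a plain Nim heap of size 7, so its Grundy value is 7.
For heap B, compute g(0), g(1), … with moves {1, 4, 7}:
k:     0  1  2  3  4  5  6  7  8  9
g(k):  0  1  0  1  2  0  1  2  0  1
So g(9) = 1.
Build the Grundy sequence for heap C with g(k) = mex{g(k−s) : s ∈ {2, 7}, s ≤ k}:
k:     0  1  2  3  4  5  6  7  8  9 10 11
g(k):  0  0  1  1  0  0  1  1  2  0  0  1
So g(11) = 1.
Heap D is a plain Nim heap of size 15, so its Grundy value is 15.
The value of a disjunctive sum is the nim-sum of the parts.
Combined value = 7 ⊕ 1 ⊕ 1 ⊕ 15 = 8.

8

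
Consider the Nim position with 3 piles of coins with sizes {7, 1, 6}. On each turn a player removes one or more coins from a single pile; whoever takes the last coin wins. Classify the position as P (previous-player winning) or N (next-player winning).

P-position

Nim-sum: 7 ^ 1 ^ 6 = 0.
The nim-sum is 0, so this is a P-position: the player to move is in a losing position under optimal play.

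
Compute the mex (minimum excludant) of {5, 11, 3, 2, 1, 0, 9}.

The values 0, 1, 2, 3 are all present; 4 is the first non-negative integer missing from the set.

4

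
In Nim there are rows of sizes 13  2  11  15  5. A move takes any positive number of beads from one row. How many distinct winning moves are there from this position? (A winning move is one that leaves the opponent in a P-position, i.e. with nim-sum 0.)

3

In binary:
  1101  (13)
  0010  (2)
  1011  (11)
  1111  (15)
  0101  (5)
  ----
  1110  (14)
The overall nim-sum is X = 14. A row of size p has a winning move iff p XOR X < p (reduce it to p XOR X).
  13: 13 XOR 14 = 3 < 13 — winning move (to 3).
  2: 2 XOR 14 = 12 ≥ 2 — no move.
  11: 11 XOR 14 = 5 < 11 — winning move (to 5).
  15: 15 XOR 14 = 1 < 15 — winning move (to 1).
  5: 5 XOR 14 = 11 ≥ 5 — no move.
That gives 3 winning moves.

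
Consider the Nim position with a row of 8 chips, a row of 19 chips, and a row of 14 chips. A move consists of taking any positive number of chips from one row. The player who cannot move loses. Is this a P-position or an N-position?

N-position

Nim-sum: 8 XOR 19 XOR 14 = 21.
The nim-sum is 21 ≠ 0, so this is an N-position: the player to move can win.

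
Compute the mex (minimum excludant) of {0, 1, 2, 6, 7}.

3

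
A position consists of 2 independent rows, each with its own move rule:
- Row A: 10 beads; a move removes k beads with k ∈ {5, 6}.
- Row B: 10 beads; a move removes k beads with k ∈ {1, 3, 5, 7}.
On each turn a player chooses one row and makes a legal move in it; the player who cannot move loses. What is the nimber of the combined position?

2

For row A, compute g(0), g(1), … with moves {5, 6}:
k:     0  1  2  3  4  5  6  7  8  9 10
g(k):  0  0  0  0  0  1  1  1  1  1  2
So g(10) = 2.
Grundy values for row B (subtraction set {1, 3, 5, 7}):
g(0) = mex{} = 0
g(1) = mex{0} = 1
g(2) = mex{1} = 0
g(3) = mex{0} = 1
g(4) = mex{1} = 0
g(5) = mex{0} = 1
g(6) = mex{1} = 0
g(7) = mex{0} = 1
g(8) = mex{1} = 0
g(9) = mex{0} = 1
g(10) = mex{1} = 0
So g(10) = 0.
The value of a disjunctive sum is the nim-sum of the parts.
Combined value = 2 ⊕ 0 = 2.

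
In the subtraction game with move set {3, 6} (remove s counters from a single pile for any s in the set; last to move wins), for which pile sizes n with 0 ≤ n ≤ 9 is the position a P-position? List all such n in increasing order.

Grundy values for subtraction set {3, 6}:
g(0) = mex{} = 0
g(1) = mex{} = 0
g(2) = mex{} = 0
g(3) = mex{0} = 1
g(4) = mex{0} = 1
g(5) = mex{0} = 1
g(6) = mex{0,1} = 2
g(7) = mex{0,1} = 2
g(8) = mex{0,1} = 2
g(9) = mex{1,2} = 0
The P-positions (g = 0) in 0..9 are 0, 1, 2, 9.

0, 1, 2, 9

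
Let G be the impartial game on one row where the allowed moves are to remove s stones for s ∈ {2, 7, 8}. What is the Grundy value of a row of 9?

Build the Grundy sequence with g(k) = mex{g(k−s) : s ∈ {2, 7, 8}, s ≤ k}:
k:     0  1  2  3  4  5  6  7  8  9
g(k):  0  0  1  1  0  0  1  1  2  2
So g(9) = 2.

2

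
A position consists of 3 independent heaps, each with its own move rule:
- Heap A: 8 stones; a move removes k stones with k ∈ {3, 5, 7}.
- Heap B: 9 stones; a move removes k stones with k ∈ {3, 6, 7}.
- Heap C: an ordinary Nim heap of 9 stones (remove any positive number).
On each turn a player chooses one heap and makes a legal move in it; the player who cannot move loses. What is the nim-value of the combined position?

8

Build the Grundy sequence for heap A with g(k) = mex{g(k−s) : s ∈ {3, 5, 7}, s ≤ k}:
g(0) = mex{} = 0
g(1) = mex{} = 0
g(2) = mex{} = 0
g(3) = mex{0} = 1
g(4) = mex{0} = 1
g(5) = mex{0} = 1
g(6) = mex{0,1} = 2
g(7) = mex{0,1} = 2
g(8) = mex{0,1} = 2
So g(8) = 2.
For heap B, compute g(0), g(1), … with moves {3, 6, 7}:
k:     0  1  2  3  4  5  6  7  8  9
g(k):  0  0  0  1  1  1  2  2  2  3
So g(9) = 3.
Heap C is a plain Nim heap of size 9, so its Grundy value is 9.
By the Sprague-Grundy theorem, the Grundy value of a sum of independent games is the XOR of the component values.
Combined value = 2 XOR 3 XOR 9 = 8.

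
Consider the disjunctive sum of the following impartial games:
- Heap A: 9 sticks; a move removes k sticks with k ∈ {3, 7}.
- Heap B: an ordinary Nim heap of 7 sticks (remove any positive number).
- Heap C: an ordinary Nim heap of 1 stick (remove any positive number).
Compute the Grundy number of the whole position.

For heap A, compute g(0), g(1), … with moves {3, 7}:
k:     0  1  2  3  4  5  6  7  8  9
g(k):  0  0  0  1  1  1  0  2  2  1
So g(9) = 1.
Heap B is a plain Nim heap of size 7, so its Grundy value is 7.
Heap C is a plain Nim heap of size 1, so its Grundy value is 1.
The value of a disjunctive sum is the nim-sum of the parts.
Combined value = 1 ⊕ 7 ⊕ 1 = 7.

7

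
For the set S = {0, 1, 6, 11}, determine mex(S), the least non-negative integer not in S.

2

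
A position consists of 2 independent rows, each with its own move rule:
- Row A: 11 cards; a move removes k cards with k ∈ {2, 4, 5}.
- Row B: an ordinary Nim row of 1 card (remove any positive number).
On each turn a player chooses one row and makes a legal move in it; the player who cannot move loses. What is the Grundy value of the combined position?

Grundy values for row A (subtraction set {2, 4, 5}):
k:     0  1  2  3  4  5  6  7  8  9 10 11
g(k):  0  0  1  1  2  2  3  0  0  1  1  2
So g(11) = 2.
Row B is a plain Nim row of size 1, so its Grundy value is 1.
The value of a disjunctive sum is the nim-sum of the parts.
Combined value = 2 ⊕ 1 = 3.

3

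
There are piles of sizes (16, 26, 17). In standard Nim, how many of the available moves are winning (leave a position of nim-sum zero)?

Bitwise XOR of the heap sizes:
  10000  (16)
  11010  (26)
  10001  (17)
  -----
  11011  (27)
The overall nim-sum is X = 27. A pile of size p has a winning move iff p XOR X < p (reduce it to p XOR X).
  16: 16 XOR 27 = 11 < 16 — winning move (to 11).
  26: 26 XOR 27 = 1 < 26 — winning move (to 1).
  17: 17 XOR 27 = 10 < 17 — winning move (to 10).
That gives 3 winning moves.

3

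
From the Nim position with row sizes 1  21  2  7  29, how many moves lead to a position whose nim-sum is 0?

1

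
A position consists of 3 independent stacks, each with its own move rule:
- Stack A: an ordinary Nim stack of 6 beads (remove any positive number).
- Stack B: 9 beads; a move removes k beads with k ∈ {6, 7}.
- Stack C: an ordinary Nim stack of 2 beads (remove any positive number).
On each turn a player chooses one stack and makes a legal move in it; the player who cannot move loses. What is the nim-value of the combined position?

5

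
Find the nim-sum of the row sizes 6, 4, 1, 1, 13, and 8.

7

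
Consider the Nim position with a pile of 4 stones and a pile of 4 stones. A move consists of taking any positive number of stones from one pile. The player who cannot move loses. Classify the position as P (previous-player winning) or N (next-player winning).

P-position

Compute the nim-sum pairwise:
4 ^ 4 = 0
The nim-sum is 0, so this is a P-position: the player to move is in a losing position under optimal play.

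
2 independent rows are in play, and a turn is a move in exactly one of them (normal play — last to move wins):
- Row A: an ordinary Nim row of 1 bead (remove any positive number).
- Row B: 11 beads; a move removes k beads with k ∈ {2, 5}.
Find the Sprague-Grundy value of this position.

1

Row A is a plain Nim row of size 1, so its Grundy value is 1.
For row B, compute g(0), g(1), … with moves {2, 5}:
g(0) = mex{} = 0
g(1) = mex{} = 0
g(2) = mex{0} = 1
g(3) = mex{0} = 1
g(4) = mex{1} = 0
g(5) = mex{0,1} = 2
g(6) = mex{0} = 1
g(7) = mex{1,2} = 0
g(8) = mex{1} = 0
g(9) = mex{0} = 1
g(10) = mex{0,2} = 1
g(11) = mex{1} = 0
So g(11) = 0.
The value of a disjunctive sum is the nim-sum of the parts.
Combined value = 1 XOR 0 = 1.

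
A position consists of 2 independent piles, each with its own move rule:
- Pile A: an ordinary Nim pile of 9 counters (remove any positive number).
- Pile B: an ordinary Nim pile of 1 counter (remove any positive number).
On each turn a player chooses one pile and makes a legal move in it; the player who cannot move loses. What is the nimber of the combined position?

Pile A is a plain Nim pile of size 9, so its Grundy value is 9.
Pile B is a plain Nim pile of size 1, so its Grundy value is 1.
By the Sprague-Grundy theorem, the Grundy value of a sum of independent games is the XOR of the component values.
Combined value = 9 XOR 1 = 8.

8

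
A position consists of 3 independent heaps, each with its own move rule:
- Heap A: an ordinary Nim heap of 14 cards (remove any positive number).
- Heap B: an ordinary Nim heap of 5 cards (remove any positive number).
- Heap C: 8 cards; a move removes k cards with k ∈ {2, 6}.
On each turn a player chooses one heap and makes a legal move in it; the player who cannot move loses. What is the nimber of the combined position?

11

Heap A is a plain Nim heap of size 14, so its Grundy value is 14.
Heap B is a plain Nim heap of size 5, so its Grundy value is 5.
Build the Grundy sequence for heap C with g(k) = mex{g(k−s) : s ∈ {2, 6}, s ≤ k}:
k:     0  1  2  3  4  5  6  7  8
g(k):  0  0  1  1  0  0  1  1  0
So g(8) = 0.
By the Sprague-Grundy theorem, the Grundy value of a sum of independent games is the XOR of the component values.
Combined value = 14 ⊕ 5 ⊕ 0 = 11.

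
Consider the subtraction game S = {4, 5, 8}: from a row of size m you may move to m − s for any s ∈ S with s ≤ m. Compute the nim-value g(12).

0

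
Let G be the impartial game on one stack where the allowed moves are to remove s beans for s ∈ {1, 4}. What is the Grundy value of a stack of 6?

1

Build the Grundy sequence with g(k) = mex{g(k−s) : s ∈ {1, 4}, s ≤ k}:
k:     0  1  2  3  4  5  6
g(k):  0  1  0  1  2  0  1
So g(6) = 1.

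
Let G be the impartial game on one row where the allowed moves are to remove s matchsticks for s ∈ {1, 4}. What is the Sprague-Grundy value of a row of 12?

0

Compute g(0), g(1), … for moves {1, 4}:
g(0) = mex{} = 0
g(1) = mex{0} = 1
g(2) = mex{1} = 0
g(3) = mex{0} = 1
g(4) = mex{0,1} = 2
g(5) = mex{1,2} = 0
g(6) = mex{0} = 1
g(7) = mex{1} = 0
g(8) = mex{0,2} = 1
g(9) = mex{0,1} = 2
g(10) = mex{1,2} = 0
g(11) = mex{0} = 1
g(12) = mex{1} = 0
So g(12) = 0.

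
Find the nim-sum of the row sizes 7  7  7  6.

1

Nim-sum: 7 XOR 7 XOR 7 XOR 6 = 1.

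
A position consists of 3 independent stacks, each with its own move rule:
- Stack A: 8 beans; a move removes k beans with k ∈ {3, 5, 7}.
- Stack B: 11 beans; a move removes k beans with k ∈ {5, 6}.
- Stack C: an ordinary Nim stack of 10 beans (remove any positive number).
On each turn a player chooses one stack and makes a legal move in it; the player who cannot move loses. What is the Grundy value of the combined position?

8

Grundy values for stack A (subtraction set {3, 5, 7}):
k:     0  1  2  3  4  5  6  7  8
g(k):  0  0  0  1  1  1  2  2  2
So g(8) = 2.
For stack B, compute g(0), g(1), … with moves {5, 6}:
g(0) = mex{} = 0
g(1) = mex{} = 0
g(2) = mex{} = 0
g(3) = mex{} = 0
g(4) = mex{} = 0
g(5) = mex{0} = 1
g(6) = mex{0} = 1
g(7) = mex{0} = 1
g(8) = mex{0} = 1
g(9) = mex{0} = 1
g(10) = mex{0,1} = 2
g(11) = mex{1} = 0
So g(11) = 0.
Stack C is a plain Nim stack of size 10, so its Grundy value is 10.
By the Sprague-Grundy theorem, the Grundy value of a sum of independent games is the XOR of the component values.
Combined value = 2 ⊕ 0 ⊕ 10 = 8.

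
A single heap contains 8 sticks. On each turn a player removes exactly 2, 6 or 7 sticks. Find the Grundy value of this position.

Grundy values for subtraction set {2, 6, 7}:
k:     0  1  2  3  4  5  6  7  8
g(k):  0  0  1  1  0  0  1  1  2
So g(8) = 2.

2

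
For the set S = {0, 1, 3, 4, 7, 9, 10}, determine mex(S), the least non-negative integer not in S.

The values 0, 1 are all present; 2 is the first non-negative integer missing from the set.

2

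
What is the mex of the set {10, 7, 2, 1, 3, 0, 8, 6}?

The values 0, 1, 2, 3 are all present; 4 is the first non-negative integer missing from the set.

4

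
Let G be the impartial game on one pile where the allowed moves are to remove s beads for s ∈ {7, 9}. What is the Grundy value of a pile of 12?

Grundy values for subtraction set {7, 9}:
k:     0  1  2  3  4  5  6  7  8  9 10 11 12
g(k):  0  0  0  0  0  0  0  1  1  1  1  1  1
So g(12) = 1.

1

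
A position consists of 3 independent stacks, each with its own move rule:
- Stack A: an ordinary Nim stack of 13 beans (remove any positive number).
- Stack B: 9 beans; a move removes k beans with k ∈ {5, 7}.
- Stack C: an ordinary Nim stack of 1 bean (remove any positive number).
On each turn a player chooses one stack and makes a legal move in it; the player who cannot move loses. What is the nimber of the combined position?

13

Stack A is a plain Nim stack of size 13, so its Grundy value is 13.
Grundy values for stack B (subtraction set {5, 7}):
g(0) = mex{} = 0
g(1) = mex{} = 0
g(2) = mex{} = 0
g(3) = mex{} = 0
g(4) = mex{} = 0
g(5) = mex{0} = 1
g(6) = mex{0} = 1
g(7) = mex{0} = 1
g(8) = mex{0} = 1
g(9) = mex{0} = 1
So g(9) = 1.
Stack C is a plain Nim stack of size 1, so its Grundy value is 1.
By the Sprague-Grundy theorem, the Grundy value of a sum of independent games is the XOR of the component values.
Combined value = 13 XOR 1 XOR 1 = 13.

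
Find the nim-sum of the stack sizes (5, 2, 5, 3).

Bitwise XOR of the heap sizes:
  101  (5)
  010  (2)
  101  (5)
  011  (3)
  ---
  001  (1)

1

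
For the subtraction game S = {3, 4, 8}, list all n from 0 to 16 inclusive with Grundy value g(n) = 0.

Build the Grundy sequence with g(k) = mex{g(k−s) : s ∈ {3, 4, 8}, s ≤ k}:
k:     0  1  2  3  4  5  6  7  8  9 10 11 12 13 14 15 16
g(k):  0  0  0  1  1  1  2  0  2  3  1  3  0  0  0  1  1
The P-positions (g = 0) in 0..16 are 0, 1, 2, 7, 12, 13, 14.

0, 1, 2, 7, 12, 13, 14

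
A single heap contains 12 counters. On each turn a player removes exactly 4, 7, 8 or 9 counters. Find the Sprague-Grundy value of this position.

Grundy values for subtraction set {4, 7, 8, 9}:
g(0) = mex{} = 0
g(1) = mex{} = 0
g(2) = mex{} = 0
g(3) = mex{} = 0
g(4) = mex{0} = 1
g(5) = mex{0} = 1
g(6) = mex{0} = 1
g(7) = mex{0} = 1
g(8) = mex{0,1} = 2
g(9) = mex{0,1} = 2
g(10) = mex{0,1} = 2
g(11) = mex{0,1} = 2
g(12) = mex{0,1,2} = 3
So g(12) = 3.

3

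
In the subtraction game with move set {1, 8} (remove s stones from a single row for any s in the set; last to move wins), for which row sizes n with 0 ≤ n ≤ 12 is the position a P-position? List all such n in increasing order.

0, 2, 4, 6, 9, 11

Compute g(0), g(1), … for moves {1, 8}:
g(0) = mex{} = 0
g(1) = mex{0} = 1
g(2) = mex{1} = 0
g(3) = mex{0} = 1
g(4) = mex{1} = 0
g(5) = mex{0} = 1
g(6) = mex{1} = 0
g(7) = mex{0} = 1
g(8) = mex{0,1} = 2
g(9) = mex{1,2} = 0
g(10) = mex{0} = 1
g(11) = mex{1} = 0
g(12) = mex{0} = 1
The P-positions (g = 0) in 0..12 are 0, 2, 4, 6, 9, 11.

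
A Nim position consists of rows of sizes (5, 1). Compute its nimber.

4

In binary:
  101  (5)
  001  (1)
  ---
  100  (4)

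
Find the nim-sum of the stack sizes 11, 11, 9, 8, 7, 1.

7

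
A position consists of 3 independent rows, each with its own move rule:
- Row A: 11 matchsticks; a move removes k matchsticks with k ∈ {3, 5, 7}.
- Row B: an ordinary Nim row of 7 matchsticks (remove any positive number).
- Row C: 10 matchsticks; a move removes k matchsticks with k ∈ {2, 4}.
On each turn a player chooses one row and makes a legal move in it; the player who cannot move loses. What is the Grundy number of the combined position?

5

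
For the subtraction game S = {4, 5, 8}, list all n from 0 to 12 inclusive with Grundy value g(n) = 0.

0, 1, 2, 3, 12

Build the Grundy sequence with g(k) = mex{g(k−s) : s ∈ {4, 5, 8}, s ≤ k}:
g(0) = mex{} = 0
g(1) = mex{} = 0
g(2) = mex{} = 0
g(3) = mex{} = 0
g(4) = mex{0} = 1
g(5) = mex{0} = 1
g(6) = mex{0} = 1
g(7) = mex{0} = 1
g(8) = mex{0,1} = 2
g(9) = mex{0,1} = 2
g(10) = mex{0,1} = 2
g(11) = mex{0,1} = 2
g(12) = mex{1,2} = 0
The P-positions (g = 0) in 0..12 are 0, 1, 2, 3, 12.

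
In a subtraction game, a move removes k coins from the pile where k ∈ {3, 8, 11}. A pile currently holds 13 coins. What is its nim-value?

2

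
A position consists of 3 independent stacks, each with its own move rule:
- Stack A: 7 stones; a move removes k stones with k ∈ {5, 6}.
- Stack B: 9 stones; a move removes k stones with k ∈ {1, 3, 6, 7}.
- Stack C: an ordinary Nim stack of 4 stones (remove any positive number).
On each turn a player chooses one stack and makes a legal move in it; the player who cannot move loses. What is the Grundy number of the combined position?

For stack A, compute g(0), g(1), … with moves {5, 6}:
k:     0  1  2  3  4  5  6  7
g(k):  0  0  0  0  0  1  1  1
So g(7) = 1.
Build the Grundy sequence for stack B with g(k) = mex{g(k−s) : s ∈ {1, 3, 6, 7}, s ≤ k}:
g(0) = mex{} = 0
g(1) = mex{0} = 1
g(2) = mex{1} = 0
g(3) = mex{0} = 1
g(4) = mex{1} = 0
g(5) = mex{0} = 1
g(6) = mex{0,1} = 2
g(7) = mex{0,1,2} = 3
g(8) = mex{0,1,3} = 2
g(9) = mex{0,1,2} = 3
So g(9) = 3.
Stack C is a plain Nim stack of size 4, so its Grundy value is 4.
By the Sprague-Grundy theorem, the Grundy value of a sum of independent games is the XOR of the component values.
Combined value = 1 ⊕ 3 ⊕ 4 = 6.

6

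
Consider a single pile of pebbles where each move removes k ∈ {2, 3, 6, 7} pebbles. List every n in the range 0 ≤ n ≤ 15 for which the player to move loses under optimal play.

0, 1, 5, 9, 10, 14

Compute g(0), g(1), … for moves {2, 3, 6, 7}:
k:     0  1  2  3  4  5  6  7  8  9 10 11 12 13 14 15
g(k):  0  0  1  1  2  0  3  1  2  0  0  1  1  2  0  3
The P-positions (g = 0) in 0..15 are 0, 1, 5, 9, 10, 14.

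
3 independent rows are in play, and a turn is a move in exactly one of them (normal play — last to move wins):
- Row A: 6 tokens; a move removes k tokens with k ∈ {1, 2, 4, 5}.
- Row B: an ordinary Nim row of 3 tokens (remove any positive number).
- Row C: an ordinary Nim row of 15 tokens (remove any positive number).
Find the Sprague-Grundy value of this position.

12

For row A, compute g(0), g(1), … with moves {1, 2, 4, 5}:
g(0) = mex{} = 0
g(1) = mex{0} = 1
g(2) = mex{0,1} = 2
g(3) = mex{1,2} = 0
g(4) = mex{0,2} = 1
g(5) = mex{0,1} = 2
g(6) = mex{1,2} = 0
So g(6) = 0.
Row B is a plain Nim row of size 3, so its Grundy value is 3.
Row C is a plain Nim row of size 15, so its Grundy value is 15.
By the Sprague-Grundy theorem, the Grundy value of a sum of independent games is the XOR of the component values.
Combined value = 0 XOR 3 XOR 15 = 12.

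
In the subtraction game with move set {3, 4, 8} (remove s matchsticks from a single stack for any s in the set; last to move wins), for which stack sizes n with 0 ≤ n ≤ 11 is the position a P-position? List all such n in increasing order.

0, 1, 2, 7

Grundy values for subtraction set {3, 4, 8}:
g(0) = mex{} = 0
g(1) = mex{} = 0
g(2) = mex{} = 0
g(3) = mex{0} = 1
g(4) = mex{0} = 1
g(5) = mex{0} = 1
g(6) = mex{0,1} = 2
g(7) = mex{1} = 0
g(8) = mex{0,1} = 2
g(9) = mex{0,1,2} = 3
g(10) = mex{0,2} = 1
g(11) = mex{0,1,2} = 3
The P-positions (g = 0) in 0..11 are 0, 1, 2, 7.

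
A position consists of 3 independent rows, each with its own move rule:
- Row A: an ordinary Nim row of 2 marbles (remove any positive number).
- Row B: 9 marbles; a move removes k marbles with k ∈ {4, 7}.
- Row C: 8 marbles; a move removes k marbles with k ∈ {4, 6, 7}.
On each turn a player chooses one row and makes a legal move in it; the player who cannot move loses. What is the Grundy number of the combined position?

2

Row A is a plain Nim row of size 2, so its Grundy value is 2.
Grundy values for row B (subtraction set {4, 7}):
g(0) = mex{} = 0
g(1) = mex{} = 0
g(2) = mex{} = 0
g(3) = mex{} = 0
g(4) = mex{0} = 1
g(5) = mex{0} = 1
g(6) = mex{0} = 1
g(7) = mex{0} = 1
g(8) = mex{0,1} = 2
g(9) = mex{0,1} = 2
So g(9) = 2.
Grundy values for row C (subtraction set {4, 6, 7}):
k:     0  1  2  3  4  5  6  7  8
g(k):  0  0  0  0  1  1  1  1  2
So g(8) = 2.
The value of a disjunctive sum is the nim-sum of the parts.
Combined value = 2 ⊕ 2 ⊕ 2 = 2.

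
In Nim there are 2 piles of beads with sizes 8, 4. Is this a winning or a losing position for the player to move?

Winning position

Write each in binary and XOR column by column:
  1000  (8)
  0100  (4)
  ----
  1100  (12)
The nim-sum is 12 ≠ 0, so this is an N-position: the player to move can win.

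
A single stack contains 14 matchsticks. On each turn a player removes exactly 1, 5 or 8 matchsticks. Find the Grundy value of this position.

1

Grundy values for subtraction set {1, 5, 8}:
g(0) = mex{} = 0
g(1) = mex{0} = 1
g(2) = mex{1} = 0
g(3) = mex{0} = 1
g(4) = mex{1} = 0
g(5) = mex{0} = 1
g(6) = mex{1} = 0
g(7) = mex{0} = 1
g(8) = mex{0,1} = 2
g(9) = mex{0,1,2} = 3
g(10) = mex{0,1,3} = 2
g(11) = mex{0,1,2} = 3
g(12) = mex{0,1,3} = 2
g(13) = mex{1,2} = 0
g(14) = mex{0,3} = 1
So g(14) = 1.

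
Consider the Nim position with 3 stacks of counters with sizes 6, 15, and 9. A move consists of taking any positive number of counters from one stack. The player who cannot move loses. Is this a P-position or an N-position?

P-position

Compute the nim-sum pairwise:
6 ⊕ 15 = 9
9 ⊕ 9 = 0
The nim-sum is 0, so this is a P-position: the player to move is in a losing position under optimal play.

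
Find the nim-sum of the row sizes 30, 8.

22

In binary:
  11110  (30)
  01000  (8)
  -----
  10110  (22)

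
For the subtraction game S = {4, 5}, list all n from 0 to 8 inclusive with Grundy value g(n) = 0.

0, 1, 2, 3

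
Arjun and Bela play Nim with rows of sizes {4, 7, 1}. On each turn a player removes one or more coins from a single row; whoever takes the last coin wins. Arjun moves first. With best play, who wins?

Compute the nim-sum pairwise:
4 ⊕ 7 = 3
3 ⊕ 1 = 2
The nim-sum is 2 ≠ 0, so this is an N-position: the player to move can win; Arjun has a winning move.

Arjun wins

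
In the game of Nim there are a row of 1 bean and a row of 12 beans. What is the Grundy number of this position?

Compute the nim-sum pairwise:
1 XOR 12 = 13

13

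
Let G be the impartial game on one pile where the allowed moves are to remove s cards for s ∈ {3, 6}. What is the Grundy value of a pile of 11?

0

Compute g(0), g(1), … for moves {3, 6}:
k:     0  1  2  3  4  5  6  7  8  9 10 11
g(k):  0  0  0  1  1  1  2  2  2  0  0  0
So g(11) = 0.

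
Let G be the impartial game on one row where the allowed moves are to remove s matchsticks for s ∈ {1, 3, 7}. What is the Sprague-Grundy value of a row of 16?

0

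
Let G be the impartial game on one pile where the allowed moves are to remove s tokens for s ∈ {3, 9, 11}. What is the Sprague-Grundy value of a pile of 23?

1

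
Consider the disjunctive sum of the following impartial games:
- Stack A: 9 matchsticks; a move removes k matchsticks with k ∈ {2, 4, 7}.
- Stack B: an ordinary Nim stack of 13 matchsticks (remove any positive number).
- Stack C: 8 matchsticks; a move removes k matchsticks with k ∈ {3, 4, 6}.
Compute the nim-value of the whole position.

Grundy values for stack A (subtraction set {2, 4, 7}):
g(0) = mex{} = 0
g(1) = mex{} = 0
g(2) = mex{0} = 1
g(3) = mex{0} = 1
g(4) = mex{0,1} = 2
g(5) = mex{0,1} = 2
g(6) = mex{1,2} = 0
g(7) = mex{0,1,2} = 3
g(8) = mex{0,2} = 1
g(9) = mex{1,2,3} = 0
So g(9) = 0.
Stack B is a plain Nim stack of size 13, so its Grundy value is 13.
Grundy values for stack C (subtraction set {3, 4, 6}):
k:     0  1  2  3  4  5  6  7  8
g(k):  0  0  0  1  1  1  2  2  2
So g(8) = 2.
By the Sprague-Grundy theorem, the Grundy value of a sum of independent games is the XOR of the component values.
Combined value = 0 ⊕ 13 ⊕ 2 = 15.

15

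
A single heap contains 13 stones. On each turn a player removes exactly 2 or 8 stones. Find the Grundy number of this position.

Build the Grundy sequence with g(k) = mex{g(k−s) : s ∈ {2, 8}, s ≤ k}:
k:     0  1  2  3  4  5  6  7  8  9 10 11 12 13
g(k):  0  0  1  1  0  0  1  1  2  2  0  0  1  1
So g(13) = 1.

1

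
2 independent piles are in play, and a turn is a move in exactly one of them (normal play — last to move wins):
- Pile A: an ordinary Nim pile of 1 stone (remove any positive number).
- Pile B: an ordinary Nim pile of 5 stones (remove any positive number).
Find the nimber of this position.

Pile A is a plain Nim pile of size 1, so its Grundy value is 1.
Pile B is a plain Nim pile of size 5, so its Grundy value is 5.
The value of a disjunctive sum is the nim-sum of the parts.
Combined value = 1 ⊕ 5 = 4.

4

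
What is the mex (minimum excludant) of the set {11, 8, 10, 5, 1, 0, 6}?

2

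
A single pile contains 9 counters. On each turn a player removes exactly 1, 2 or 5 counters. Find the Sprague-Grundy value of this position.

0

Build the Grundy sequence with g(k) = mex{g(k−s) : s ∈ {1, 2, 5}, s ≤ k}:
k:     0  1  2  3  4  5  6  7  8  9
g(k):  0  1  2  0  1  2  0  1  2  0
So g(9) = 0.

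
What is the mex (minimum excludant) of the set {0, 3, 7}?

0 is in the set but 1 is not, so the mex is 1.

1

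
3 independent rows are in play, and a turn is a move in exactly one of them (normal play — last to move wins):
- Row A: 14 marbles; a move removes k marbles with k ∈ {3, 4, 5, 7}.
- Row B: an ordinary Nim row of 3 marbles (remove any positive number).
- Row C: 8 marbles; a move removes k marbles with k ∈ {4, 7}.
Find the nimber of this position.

0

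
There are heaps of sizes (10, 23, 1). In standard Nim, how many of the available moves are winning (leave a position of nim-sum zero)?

1

Compute the nim-sum pairwise:
10 ⊕ 23 = 29
29 ⊕ 1 = 28
The overall nim-sum is X = 28. A heap of size p has a winning move iff p XOR X < p (reduce it to p XOR X).
  10: 10 XOR 28 = 22 ≥ 10 — no move.
  23: 23 XOR 28 = 11 < 23 — winning move (to 11).
  1: 1 XOR 28 = 29 ≥ 1 — no move.
That gives 1 winning move.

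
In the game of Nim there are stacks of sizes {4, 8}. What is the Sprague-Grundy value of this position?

Compute the nim-sum pairwise:
4 XOR 8 = 12

12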